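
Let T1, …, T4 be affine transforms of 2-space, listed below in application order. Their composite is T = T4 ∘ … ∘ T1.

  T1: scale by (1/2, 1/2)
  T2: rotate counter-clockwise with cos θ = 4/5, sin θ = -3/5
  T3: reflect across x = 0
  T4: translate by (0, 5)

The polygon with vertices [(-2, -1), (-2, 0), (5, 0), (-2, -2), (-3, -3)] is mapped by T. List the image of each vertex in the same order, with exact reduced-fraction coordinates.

image vertices: (11/10, 26/5), (4/5, 28/5), (-2, 7/2), (7/5, 24/5), (21/10, 47/10)

T1 scale by (1/2, 1/2): (-2, -1) → (-1, -1/2); (-2, 0) → (-1, 0); (5, 0) → (5/2, 0); (-2, -2) → (-1, -1); (-3, -3) → (-3/2, -3/2)
T2 rotate counter-clockwise with cos θ = 4/5, sin θ = -3/5: (-1, -1/2) → (-11/10, 1/5); (-1, 0) → (-4/5, 3/5); (5/2, 0) → (2, -3/2); (-1, -1) → (-7/5, -1/5); (-3/2, -3/2) → (-21/10, -3/10)
T3 reflect across x = 0: (-11/10, 1/5) → (11/10, 1/5); (-4/5, 3/5) → (4/5, 3/5); (2, -3/2) → (-2, -3/2); (-7/5, -1/5) → (7/5, -1/5); (-21/10, -3/10) → (21/10, -3/10)
T4 translate by (0, 5): (11/10, 1/5) → (11/10, 26/5); (4/5, 3/5) → (4/5, 28/5); (-2, -3/2) → (-2, 7/2); (7/5, -1/5) → (7/5, 24/5); (21/10, -3/10) → (21/10, 47/10)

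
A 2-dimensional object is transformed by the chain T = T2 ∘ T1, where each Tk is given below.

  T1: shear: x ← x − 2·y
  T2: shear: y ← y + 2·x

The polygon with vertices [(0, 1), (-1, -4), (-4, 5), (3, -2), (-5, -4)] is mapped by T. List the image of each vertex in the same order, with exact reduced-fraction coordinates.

T1 shear: x ← x − 2·y: (0, 1) → (-2, 1); (-1, -4) → (7, -4); (-4, 5) → (-14, 5); (3, -2) → (7, -2); (-5, -4) → (3, -4)
T2 shear: y ← y + 2·x: (-2, 1) → (-2, -3); (7, -4) → (7, 10); (-14, 5) → (-14, -23); (7, -2) → (7, 12); (3, -4) → (3, 2)

image vertices: (-2, -3), (7, 10), (-14, -23), (7, 12), (3, 2)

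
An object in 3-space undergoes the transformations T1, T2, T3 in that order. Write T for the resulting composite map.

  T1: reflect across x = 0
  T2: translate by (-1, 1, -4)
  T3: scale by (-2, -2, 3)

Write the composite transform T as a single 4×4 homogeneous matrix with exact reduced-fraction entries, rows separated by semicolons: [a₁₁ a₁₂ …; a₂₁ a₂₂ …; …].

T = [2 0 0 2; 0 -2 0 -2; 0 0 3 -12; 0 0 0 1]

T1 = [-1 0 0 0; 0 1 0 0; 0 0 1 0; 0 0 0 1]
T2·T1 = [-1 0 0 -1; 0 1 0 1; 0 0 1 -4; 0 0 0 1]
T3·…·T1 = [2 0 0 2; 0 -2 0 -2; 0 0 3 -12; 0 0 0 1]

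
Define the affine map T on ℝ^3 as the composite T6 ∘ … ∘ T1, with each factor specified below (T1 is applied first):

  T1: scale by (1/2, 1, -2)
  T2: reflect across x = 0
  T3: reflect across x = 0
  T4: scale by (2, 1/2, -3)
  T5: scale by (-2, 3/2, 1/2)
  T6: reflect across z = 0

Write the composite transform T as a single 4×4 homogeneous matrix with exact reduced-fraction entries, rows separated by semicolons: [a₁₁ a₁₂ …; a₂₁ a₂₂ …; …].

T1 = [1/2 0 0 0; 0 1 0 0; 0 0 -2 0; 0 0 0 1]
T2·T1 = [-1/2 0 0 0; 0 1 0 0; 0 0 -2 0; 0 0 0 1]
T3·…·T1 = [1/2 0 0 0; 0 1 0 0; 0 0 -2 0; 0 0 0 1]
T4·…·T1 = [1 0 0 0; 0 1/2 0 0; 0 0 6 0; 0 0 0 1]
T5·…·T1 = [-2 0 0 0; 0 3/4 0 0; 0 0 3 0; 0 0 0 1]
T6·…·T1 = [-2 0 0 0; 0 3/4 0 0; 0 0 -3 0; 0 0 0 1]

T = [-2 0 0 0; 0 3/4 0 0; 0 0 -3 0; 0 0 0 1]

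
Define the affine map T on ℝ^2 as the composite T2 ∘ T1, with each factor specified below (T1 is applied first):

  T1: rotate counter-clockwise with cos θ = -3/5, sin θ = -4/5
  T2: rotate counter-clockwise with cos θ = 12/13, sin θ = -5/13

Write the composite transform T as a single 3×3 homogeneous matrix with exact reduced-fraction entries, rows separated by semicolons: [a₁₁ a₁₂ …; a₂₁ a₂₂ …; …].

T = [-56/65 33/65 0; -33/65 -56/65 0; 0 0 1]

T1 = [-3/5 4/5 0; -4/5 -3/5 0; 0 0 1]
T2·T1 = [-56/65 33/65 0; -33/65 -56/65 0; 0 0 1]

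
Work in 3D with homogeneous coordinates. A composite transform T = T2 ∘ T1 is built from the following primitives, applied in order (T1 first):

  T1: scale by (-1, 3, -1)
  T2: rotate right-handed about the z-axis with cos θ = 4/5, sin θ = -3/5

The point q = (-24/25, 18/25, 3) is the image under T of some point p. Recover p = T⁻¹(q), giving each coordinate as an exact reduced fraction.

p = (6/5, 0, -3)

T1 = [-1 0 0 0; 0 3 0 0; 0 0 -1 0; 0 0 0 1]
T2·T1 = [-4/5 9/5 0 0; 3/5 12/5 0 0; 0 0 -1 0; 0 0 0 1]
det M = 3; M⁻¹ = [-4/5 3/5 0 0; 1/5 4/15 0 0; 0 0 -1 0; 0 0 0 1]
M⁻¹ · (-24/25, 18/25, 3)ᵀ = (6/5, 0, -3)ᵀ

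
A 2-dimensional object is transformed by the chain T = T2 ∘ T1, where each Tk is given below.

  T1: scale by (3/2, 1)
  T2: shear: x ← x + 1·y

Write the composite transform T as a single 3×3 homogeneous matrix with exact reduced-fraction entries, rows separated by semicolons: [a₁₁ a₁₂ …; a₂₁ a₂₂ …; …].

T1 = [3/2 0 0; 0 1 0; 0 0 1]
T2·T1 = [3/2 1 0; 0 1 0; 0 0 1]

T = [3/2 1 0; 0 1 0; 0 0 1]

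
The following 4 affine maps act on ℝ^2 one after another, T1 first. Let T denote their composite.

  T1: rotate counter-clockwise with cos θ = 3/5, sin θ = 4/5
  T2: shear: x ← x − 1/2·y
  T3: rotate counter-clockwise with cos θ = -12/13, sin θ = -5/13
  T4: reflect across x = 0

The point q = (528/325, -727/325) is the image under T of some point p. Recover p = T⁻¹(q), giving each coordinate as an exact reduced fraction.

T1 = [3/5 -4/5 0; 4/5 3/5 0; 0 0 1]
T2·T1 = [1/5 -11/10 0; 4/5 3/5 0; 0 0 1]
T3·…·T1 = [8/65 81/65 0; -53/65 -17/130 0; 0 0 1]
T4·…·T1 = [-8/65 -81/65 0; -53/65 -17/130 0; 0 0 1]
det M = -1; M⁻¹ = [17/130 -81/65 0; -53/65 8/65 0; 0 0 1]
M⁻¹ · (528/325, -727/325)ᵀ = (3, -8/5)ᵀ

p = (3, -8/5)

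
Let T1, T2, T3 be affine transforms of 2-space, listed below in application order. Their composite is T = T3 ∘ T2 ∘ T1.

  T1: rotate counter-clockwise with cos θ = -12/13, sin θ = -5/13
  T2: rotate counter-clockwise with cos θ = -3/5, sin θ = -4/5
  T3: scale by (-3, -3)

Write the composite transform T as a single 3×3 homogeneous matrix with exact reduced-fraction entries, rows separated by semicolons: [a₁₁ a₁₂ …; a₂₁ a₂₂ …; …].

T = [-48/65 189/65 0; -189/65 -48/65 0; 0 0 1]

T1 = [-12/13 5/13 0; -5/13 -12/13 0; 0 0 1]
T2·T1 = [16/65 -63/65 0; 63/65 16/65 0; 0 0 1]
T3·…·T1 = [-48/65 189/65 0; -189/65 -48/65 0; 0 0 1]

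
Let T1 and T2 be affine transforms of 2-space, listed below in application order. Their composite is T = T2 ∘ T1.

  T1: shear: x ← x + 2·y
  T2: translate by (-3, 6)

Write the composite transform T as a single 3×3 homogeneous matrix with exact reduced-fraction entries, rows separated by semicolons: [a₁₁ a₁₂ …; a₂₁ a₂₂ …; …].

T1 = [1 2 0; 0 1 0; 0 0 1]
T2·T1 = [1 2 -3; 0 1 6; 0 0 1]

T = [1 2 -3; 0 1 6; 0 0 1]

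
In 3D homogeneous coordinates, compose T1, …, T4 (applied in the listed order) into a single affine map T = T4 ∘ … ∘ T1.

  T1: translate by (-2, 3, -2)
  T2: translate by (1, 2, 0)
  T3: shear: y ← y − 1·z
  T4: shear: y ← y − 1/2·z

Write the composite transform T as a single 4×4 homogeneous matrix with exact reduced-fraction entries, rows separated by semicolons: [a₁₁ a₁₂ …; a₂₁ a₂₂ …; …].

T1 = [1 0 0 -2; 0 1 0 3; 0 0 1 -2; 0 0 0 1]
T2·T1 = [1 0 0 -1; 0 1 0 5; 0 0 1 -2; 0 0 0 1]
T3·…·T1 = [1 0 0 -1; 0 1 -1 7; 0 0 1 -2; 0 0 0 1]
T4·…·T1 = [1 0 0 -1; 0 1 -3/2 8; 0 0 1 -2; 0 0 0 1]

T = [1 0 0 -1; 0 1 -3/2 8; 0 0 1 -2; 0 0 0 1]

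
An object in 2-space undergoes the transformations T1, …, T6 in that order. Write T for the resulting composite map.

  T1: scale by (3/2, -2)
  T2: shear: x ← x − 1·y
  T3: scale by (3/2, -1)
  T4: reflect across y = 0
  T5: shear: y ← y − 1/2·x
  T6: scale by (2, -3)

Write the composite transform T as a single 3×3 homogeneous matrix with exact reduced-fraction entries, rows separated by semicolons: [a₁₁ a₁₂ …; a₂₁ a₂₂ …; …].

T = [9/2 6 0; 27/8 21/2 0; 0 0 1]

T1 = [3/2 0 0; 0 -2 0; 0 0 1]
T2·T1 = [3/2 2 0; 0 -2 0; 0 0 1]
T3·…·T1 = [9/4 3 0; 0 2 0; 0 0 1]
T4·…·T1 = [9/4 3 0; 0 -2 0; 0 0 1]
T5·…·T1 = [9/4 3 0; -9/8 -7/2 0; 0 0 1]
T6·…·T1 = [9/2 6 0; 27/8 21/2 0; 0 0 1]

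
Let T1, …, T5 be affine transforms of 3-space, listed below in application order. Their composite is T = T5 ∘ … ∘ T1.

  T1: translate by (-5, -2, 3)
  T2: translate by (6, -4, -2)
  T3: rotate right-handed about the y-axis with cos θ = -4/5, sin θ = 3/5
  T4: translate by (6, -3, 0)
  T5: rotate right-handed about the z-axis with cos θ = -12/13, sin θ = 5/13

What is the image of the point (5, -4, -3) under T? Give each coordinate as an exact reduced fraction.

T(p) = (5, 12, -2)

T1 translate by (-5, -2, 3): (5, -4, -3) → (0, -6, 0)
T2 translate by (6, -4, -2): (0, -6, 0) → (6, -10, -2)
T3 rotate right-handed about the y-axis with cos θ = -4/5, sin θ = 3/5: (6, -10, -2) → (-6, -10, -2)
T4 translate by (6, -3, 0): (-6, -10, -2) → (0, -13, -2)
T5 rotate right-handed about the z-axis with cos θ = -12/13, sin θ = 5/13: (0, -13, -2) → (5, 12, -2)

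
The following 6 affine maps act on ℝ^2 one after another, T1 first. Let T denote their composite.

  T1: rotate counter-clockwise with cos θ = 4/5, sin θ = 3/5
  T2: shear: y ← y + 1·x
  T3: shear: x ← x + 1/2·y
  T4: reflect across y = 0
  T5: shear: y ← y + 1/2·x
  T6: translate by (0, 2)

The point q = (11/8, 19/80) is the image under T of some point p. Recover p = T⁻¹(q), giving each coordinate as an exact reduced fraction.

p = (3/2, 7/4)

T1 = [4/5 -3/5 0; 3/5 4/5 0; 0 0 1]
T2·T1 = [4/5 -3/5 0; 7/5 1/5 0; 0 0 1]
T3·…·T1 = [3/2 -1/2 0; 7/5 1/5 0; 0 0 1]
T4·…·T1 = [3/2 -1/2 0; -7/5 -1/5 0; 0 0 1]
T5·…·T1 = [3/2 -1/2 0; -13/20 -9/20 0; 0 0 1]
T6·…·T1 = [3/2 -1/2 0; -13/20 -9/20 2; 0 0 1]
det M = -1; M⁻¹ = [9/20 -1/2 1; -13/20 -3/2 3; 0 0 1]
M⁻¹ · (11/8, 19/80)ᵀ = (3/2, 7/4)ᵀ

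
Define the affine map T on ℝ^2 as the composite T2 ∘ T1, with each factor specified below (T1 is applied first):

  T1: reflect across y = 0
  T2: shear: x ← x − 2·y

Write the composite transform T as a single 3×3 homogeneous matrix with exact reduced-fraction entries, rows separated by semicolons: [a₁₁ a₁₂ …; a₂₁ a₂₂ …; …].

T = [1 2 0; 0 -1 0; 0 0 1]

T1 = [1 0 0; 0 -1 0; 0 0 1]
T2·T1 = [1 2 0; 0 -1 0; 0 0 1]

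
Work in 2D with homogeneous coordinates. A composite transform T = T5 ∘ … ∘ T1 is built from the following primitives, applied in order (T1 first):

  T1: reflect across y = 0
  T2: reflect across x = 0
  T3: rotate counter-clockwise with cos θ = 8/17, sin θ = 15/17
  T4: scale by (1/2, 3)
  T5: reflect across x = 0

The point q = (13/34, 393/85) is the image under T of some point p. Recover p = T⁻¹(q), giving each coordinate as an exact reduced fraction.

p = (-1, -7/5)

T1 = [1 0 0; 0 -1 0; 0 0 1]
T2·T1 = [-1 0 0; 0 -1 0; 0 0 1]
T3·…·T1 = [-8/17 15/17 0; -15/17 -8/17 0; 0 0 1]
T4·…·T1 = [-4/17 15/34 0; -45/17 -24/17 0; 0 0 1]
T5·…·T1 = [4/17 -15/34 0; -45/17 -24/17 0; 0 0 1]
det M = -3/2; M⁻¹ = [16/17 -5/17 0; -30/17 -8/51 0; 0 0 1]
M⁻¹ · (13/34, 393/85)ᵀ = (-1, -7/5)ᵀ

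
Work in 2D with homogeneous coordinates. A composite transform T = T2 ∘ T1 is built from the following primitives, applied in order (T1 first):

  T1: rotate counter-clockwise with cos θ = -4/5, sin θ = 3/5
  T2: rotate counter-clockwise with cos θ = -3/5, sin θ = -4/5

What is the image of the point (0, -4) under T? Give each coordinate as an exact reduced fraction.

T1 rotate counter-clockwise with cos θ = -4/5, sin θ = 3/5: (0, -4) → (12/5, 16/5)
T2 rotate counter-clockwise with cos θ = -3/5, sin θ = -4/5: (12/5, 16/5) → (28/25, -96/25)

T(p) = (28/25, -96/25)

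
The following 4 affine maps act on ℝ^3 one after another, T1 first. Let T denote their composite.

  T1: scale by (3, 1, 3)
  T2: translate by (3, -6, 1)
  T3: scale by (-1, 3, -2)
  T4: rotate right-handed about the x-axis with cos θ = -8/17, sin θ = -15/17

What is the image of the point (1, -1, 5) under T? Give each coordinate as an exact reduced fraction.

T(p) = (-6, -312/17, 571/17)

T1 scale by (3, 1, 3): (1, -1, 5) → (3, -1, 15)
T2 translate by (3, -6, 1): (3, -1, 15) → (6, -7, 16)
T3 scale by (-1, 3, -2): (6, -7, 16) → (-6, -21, -32)
T4 rotate right-handed about the x-axis with cos θ = -8/17, sin θ = -15/17: (-6, -21, -32) → (-6, -312/17, 571/17)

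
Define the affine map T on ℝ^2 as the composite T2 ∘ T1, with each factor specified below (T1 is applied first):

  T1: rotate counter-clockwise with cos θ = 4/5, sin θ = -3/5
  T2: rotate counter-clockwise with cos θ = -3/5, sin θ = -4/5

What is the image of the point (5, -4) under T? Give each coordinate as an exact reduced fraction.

T(p) = (-148/25, 61/25)

T1 rotate counter-clockwise with cos θ = 4/5, sin θ = -3/5: (5, -4) → (8/5, -31/5)
T2 rotate counter-clockwise with cos θ = -3/5, sin θ = -4/5: (8/5, -31/5) → (-148/25, 61/25)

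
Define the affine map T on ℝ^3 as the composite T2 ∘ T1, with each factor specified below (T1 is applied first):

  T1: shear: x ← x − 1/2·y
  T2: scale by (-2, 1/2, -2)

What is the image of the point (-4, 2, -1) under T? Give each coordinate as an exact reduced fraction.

T(p) = (10, 1, 2)

T1 shear: x ← x − 1/2·y: (-4, 2, -1) → (-5, 2, -1)
T2 scale by (-2, 1/2, -2): (-5, 2, -1) → (10, 1, 2)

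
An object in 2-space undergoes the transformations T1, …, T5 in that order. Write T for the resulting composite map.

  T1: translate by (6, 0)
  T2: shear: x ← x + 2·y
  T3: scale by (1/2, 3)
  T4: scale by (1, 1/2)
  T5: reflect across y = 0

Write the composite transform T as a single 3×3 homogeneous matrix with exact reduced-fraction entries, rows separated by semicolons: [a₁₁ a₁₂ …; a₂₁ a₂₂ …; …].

T1 = [1 0 6; 0 1 0; 0 0 1]
T2·T1 = [1 2 6; 0 1 0; 0 0 1]
T3·…·T1 = [1/2 1 3; 0 3 0; 0 0 1]
T4·…·T1 = [1/2 1 3; 0 3/2 0; 0 0 1]
T5·…·T1 = [1/2 1 3; 0 -3/2 0; 0 0 1]

T = [1/2 1 3; 0 -3/2 0; 0 0 1]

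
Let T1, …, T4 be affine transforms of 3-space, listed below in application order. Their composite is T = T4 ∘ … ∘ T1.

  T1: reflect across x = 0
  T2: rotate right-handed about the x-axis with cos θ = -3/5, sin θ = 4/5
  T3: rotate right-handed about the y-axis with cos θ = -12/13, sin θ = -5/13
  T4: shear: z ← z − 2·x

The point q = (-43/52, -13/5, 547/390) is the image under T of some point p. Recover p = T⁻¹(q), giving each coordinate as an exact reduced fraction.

p = (-2/3, 2, 7/4)

T1 = [-1 0 0 0; 0 1 0 0; 0 0 1 0; 0 0 0 1]
T2·T1 = [-1 0 0 0; 0 -3/5 -4/5 0; 0 4/5 -3/5 0; 0 0 0 1]
T3·…·T1 = [12/13 -4/13 3/13 0; 0 -3/5 -4/5 0; -5/13 -48/65 36/65 0; 0 0 0 1]
T4·…·T1 = [12/13 -4/13 3/13 0; 0 -3/5 -4/5 0; -29/13 -8/65 6/65 0; 0 0 0 1]
det M = -1; M⁻¹ = [2/13 0 -5/13 0; -116/65 -3/5 -48/65 0; 87/65 -4/5 36/65 0; 0 0 0 1]
M⁻¹ · (-43/52, -13/5, 547/390)ᵀ = (-2/3, 2, 7/4)ᵀ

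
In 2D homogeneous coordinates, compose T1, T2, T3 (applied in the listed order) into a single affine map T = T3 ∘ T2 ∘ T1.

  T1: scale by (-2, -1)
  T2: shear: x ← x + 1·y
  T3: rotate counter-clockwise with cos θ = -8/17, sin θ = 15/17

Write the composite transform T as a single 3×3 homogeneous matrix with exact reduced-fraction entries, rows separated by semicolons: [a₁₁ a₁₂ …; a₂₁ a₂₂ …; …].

T1 = [-2 0 0; 0 -1 0; 0 0 1]
T2·T1 = [-2 -1 0; 0 -1 0; 0 0 1]
T3·…·T1 = [16/17 23/17 0; -30/17 -7/17 0; 0 0 1]

T = [16/17 23/17 0; -30/17 -7/17 0; 0 0 1]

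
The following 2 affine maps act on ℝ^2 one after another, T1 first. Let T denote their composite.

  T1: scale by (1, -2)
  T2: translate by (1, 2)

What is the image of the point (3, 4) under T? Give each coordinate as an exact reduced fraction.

T(p) = (4, -6)

T1 scale by (1, -2): (3, 4) → (3, -8)
T2 translate by (1, 2): (3, -8) → (4, -6)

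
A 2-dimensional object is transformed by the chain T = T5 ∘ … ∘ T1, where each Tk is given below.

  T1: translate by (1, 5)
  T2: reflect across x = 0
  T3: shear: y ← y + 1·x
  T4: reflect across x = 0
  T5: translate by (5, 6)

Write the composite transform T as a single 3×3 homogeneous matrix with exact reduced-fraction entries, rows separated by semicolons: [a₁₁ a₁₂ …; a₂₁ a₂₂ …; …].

T = [1 0 6; -1 1 10; 0 0 1]

T1 = [1 0 1; 0 1 5; 0 0 1]
T2·T1 = [-1 0 -1; 0 1 5; 0 0 1]
T3·…·T1 = [-1 0 -1; -1 1 4; 0 0 1]
T4·…·T1 = [1 0 1; -1 1 4; 0 0 1]
T5·…·T1 = [1 0 6; -1 1 10; 0 0 1]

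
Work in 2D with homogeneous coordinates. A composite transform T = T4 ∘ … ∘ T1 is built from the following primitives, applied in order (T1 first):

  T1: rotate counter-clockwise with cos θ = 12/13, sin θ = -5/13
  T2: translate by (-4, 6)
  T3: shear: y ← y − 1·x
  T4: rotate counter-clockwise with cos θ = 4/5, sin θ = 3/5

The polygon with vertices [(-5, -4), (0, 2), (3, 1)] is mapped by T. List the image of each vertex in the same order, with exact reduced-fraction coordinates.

T1 rotate counter-clockwise with cos θ = 12/13, sin θ = -5/13: (-5, -4) → (-80/13, -23/13); (0, 2) → (10/13, 24/13); (3, 1) → (41/13, -3/13)
T2 translate by (-4, 6): (-80/13, -23/13) → (-132/13, 55/13); (10/13, 24/13) → (-42/13, 102/13); (41/13, -3/13) → (-11/13, 75/13)
T3 shear: y ← y − 1·x: (-132/13, 55/13) → (-132/13, 187/13); (-42/13, 102/13) → (-42/13, 144/13); (-11/13, 75/13) → (-11/13, 86/13)
T4 rotate counter-clockwise with cos θ = 4/5, sin θ = 3/5: (-132/13, 187/13) → (-1089/65, 352/65); (-42/13, 144/13) → (-120/13, 90/13); (-11/13, 86/13) → (-302/65, 311/65)

image vertices: (-1089/65, 352/65), (-120/13, 90/13), (-302/65, 311/65)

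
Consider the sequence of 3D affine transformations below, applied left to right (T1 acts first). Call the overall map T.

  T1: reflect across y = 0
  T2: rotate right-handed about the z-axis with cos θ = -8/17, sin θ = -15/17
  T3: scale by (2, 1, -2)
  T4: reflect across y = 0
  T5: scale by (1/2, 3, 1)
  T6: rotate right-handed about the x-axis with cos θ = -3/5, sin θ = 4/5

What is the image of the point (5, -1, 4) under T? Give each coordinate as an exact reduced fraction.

T1 reflect across y = 0: (5, -1, 4) → (5, 1, 4)
T2 rotate right-handed about the z-axis with cos θ = -8/17, sin θ = -15/17: (5, 1, 4) → (-25/17, -83/17, 4)
T3 scale by (2, 1, -2): (-25/17, -83/17, 4) → (-50/17, -83/17, -8)
T4 reflect across y = 0: (-50/17, -83/17, -8) → (-50/17, 83/17, -8)
T5 scale by (1/2, 3, 1): (-50/17, 83/17, -8) → (-25/17, 249/17, -8)
T6 rotate right-handed about the x-axis with cos θ = -3/5, sin θ = 4/5: (-25/17, 249/17, -8) → (-25/17, -203/85, 1404/85)

T(p) = (-25/17, -203/85, 1404/85)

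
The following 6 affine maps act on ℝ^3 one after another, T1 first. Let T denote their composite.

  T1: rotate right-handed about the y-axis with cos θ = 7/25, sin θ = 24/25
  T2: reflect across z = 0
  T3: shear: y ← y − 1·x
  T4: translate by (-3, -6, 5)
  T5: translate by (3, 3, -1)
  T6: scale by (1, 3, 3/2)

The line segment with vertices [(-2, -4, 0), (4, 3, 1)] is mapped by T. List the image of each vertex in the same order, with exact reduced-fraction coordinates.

T1 rotate right-handed about the y-axis with cos θ = 7/25, sin θ = 24/25: (-2, -4, 0) → (-14/25, -4, 48/25); (4, 3, 1) → (52/25, 3, -89/25)
T2 reflect across z = 0: (-14/25, -4, 48/25) → (-14/25, -4, -48/25); (52/25, 3, -89/25) → (52/25, 3, 89/25)
T3 shear: y ← y − 1·x: (-14/25, -4, -48/25) → (-14/25, -86/25, -48/25); (52/25, 3, 89/25) → (52/25, 23/25, 89/25)
T4 translate by (-3, -6, 5): (-14/25, -86/25, -48/25) → (-89/25, -236/25, 77/25); (52/25, 23/25, 89/25) → (-23/25, -127/25, 214/25)
T5 translate by (3, 3, -1): (-89/25, -236/25, 77/25) → (-14/25, -161/25, 52/25); (-23/25, -127/25, 214/25) → (52/25, -52/25, 189/25)
T6 scale by (1, 3, 3/2): (-14/25, -161/25, 52/25) → (-14/25, -483/25, 78/25); (52/25, -52/25, 189/25) → (52/25, -156/25, 567/50)

image vertices: (-14/25, -483/25, 78/25), (52/25, -156/25, 567/50)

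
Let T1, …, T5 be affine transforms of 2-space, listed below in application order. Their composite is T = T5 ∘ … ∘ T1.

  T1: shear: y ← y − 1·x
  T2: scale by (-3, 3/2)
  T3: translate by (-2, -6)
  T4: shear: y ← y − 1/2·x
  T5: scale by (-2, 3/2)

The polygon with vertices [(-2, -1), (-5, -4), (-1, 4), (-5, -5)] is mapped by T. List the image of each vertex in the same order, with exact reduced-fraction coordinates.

image vertices: (-8, -39/4), (-26, -33/2), (-2, 3/2), (-26, -75/4)

T1 shear: y ← y − 1·x: (-2, -1) → (-2, 1); (-5, -4) → (-5, 1); (-1, 4) → (-1, 5); (-5, -5) → (-5, 0)
T2 scale by (-3, 3/2): (-2, 1) → (6, 3/2); (-5, 1) → (15, 3/2); (-1, 5) → (3, 15/2); (-5, 0) → (15, 0)
T3 translate by (-2, -6): (6, 3/2) → (4, -9/2); (15, 3/2) → (13, -9/2); (3, 15/2) → (1, 3/2); (15, 0) → (13, -6)
T4 shear: y ← y − 1/2·x: (4, -9/2) → (4, -13/2); (13, -9/2) → (13, -11); (1, 3/2) → (1, 1); (13, -6) → (13, -25/2)
T5 scale by (-2, 3/2): (4, -13/2) → (-8, -39/4); (13, -11) → (-26, -33/2); (1, 1) → (-2, 3/2); (13, -25/2) → (-26, -75/4)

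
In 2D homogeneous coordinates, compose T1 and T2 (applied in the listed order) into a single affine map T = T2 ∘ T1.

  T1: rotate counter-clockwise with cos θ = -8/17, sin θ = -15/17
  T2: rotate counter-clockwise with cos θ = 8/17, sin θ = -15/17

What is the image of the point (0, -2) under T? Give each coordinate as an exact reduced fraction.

T(p) = (0, 2)

T1 rotate counter-clockwise with cos θ = -8/17, sin θ = -15/17: (0, -2) → (-30/17, 16/17)
T2 rotate counter-clockwise with cos θ = 8/17, sin θ = -15/17: (-30/17, 16/17) → (0, 2)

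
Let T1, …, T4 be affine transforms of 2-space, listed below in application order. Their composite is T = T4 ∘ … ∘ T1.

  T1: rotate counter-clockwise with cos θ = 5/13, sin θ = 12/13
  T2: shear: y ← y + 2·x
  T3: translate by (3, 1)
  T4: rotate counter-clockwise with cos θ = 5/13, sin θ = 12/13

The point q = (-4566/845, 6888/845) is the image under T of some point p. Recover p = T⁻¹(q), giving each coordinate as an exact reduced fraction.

p = (3, -7/5)

T1 = [5/13 -12/13 0; 12/13 5/13 0; 0 0 1]
T2·T1 = [5/13 -12/13 0; 22/13 -19/13 0; 0 0 1]
T3·…·T1 = [5/13 -12/13 3; 22/13 -19/13 1; 0 0 1]
T4·…·T1 = [-239/169 168/169 3/13; 170/169 -239/169 41/13; 0 0 1]
det M = 1; M⁻¹ = [-239/169 -168/169 45/13; -170/169 -239/169 61/13; 0 0 1]
M⁻¹ · (-4566/845, 6888/845)ᵀ = (3, -7/5)ᵀ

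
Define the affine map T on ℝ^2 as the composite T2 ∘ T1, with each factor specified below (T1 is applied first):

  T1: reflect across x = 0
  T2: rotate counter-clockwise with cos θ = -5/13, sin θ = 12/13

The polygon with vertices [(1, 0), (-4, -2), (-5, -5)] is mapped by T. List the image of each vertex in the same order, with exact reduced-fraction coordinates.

T1 reflect across x = 0: (1, 0) → (-1, 0); (-4, -2) → (4, -2); (-5, -5) → (5, -5)
T2 rotate counter-clockwise with cos θ = -5/13, sin θ = 12/13: (-1, 0) → (5/13, -12/13); (4, -2) → (4/13, 58/13); (5, -5) → (35/13, 85/13)

image vertices: (5/13, -12/13), (4/13, 58/13), (35/13, 85/13)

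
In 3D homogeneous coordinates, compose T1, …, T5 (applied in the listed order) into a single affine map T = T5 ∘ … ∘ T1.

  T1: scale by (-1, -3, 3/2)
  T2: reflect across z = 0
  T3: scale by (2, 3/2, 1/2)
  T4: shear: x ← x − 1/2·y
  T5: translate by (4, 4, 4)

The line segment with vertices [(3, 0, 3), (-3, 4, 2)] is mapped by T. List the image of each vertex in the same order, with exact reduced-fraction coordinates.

T1 scale by (-1, -3, 3/2): (3, 0, 3) → (-3, 0, 9/2); (-3, 4, 2) → (3, -12, 3)
T2 reflect across z = 0: (-3, 0, 9/2) → (-3, 0, -9/2); (3, -12, 3) → (3, -12, -3)
T3 scale by (2, 3/2, 1/2): (-3, 0, -9/2) → (-6, 0, -9/4); (3, -12, -3) → (6, -18, -3/2)
T4 shear: x ← x − 1/2·y: (-6, 0, -9/4) → (-6, 0, -9/4); (6, -18, -3/2) → (15, -18, -3/2)
T5 translate by (4, 4, 4): (-6, 0, -9/4) → (-2, 4, 7/4); (15, -18, -3/2) → (19, -14, 5/2)

image vertices: (-2, 4, 7/4), (19, -14, 5/2)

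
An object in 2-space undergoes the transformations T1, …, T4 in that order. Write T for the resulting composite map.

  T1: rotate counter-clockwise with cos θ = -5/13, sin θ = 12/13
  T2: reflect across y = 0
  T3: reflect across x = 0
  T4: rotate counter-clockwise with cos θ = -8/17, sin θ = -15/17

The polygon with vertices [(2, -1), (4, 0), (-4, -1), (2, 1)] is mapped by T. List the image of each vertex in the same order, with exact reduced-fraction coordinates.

image vertices: (-419/221, 262/221), (-880/221, 84/221), (53/13, 8/13), (-461/221, -178/221)

T1 rotate counter-clockwise with cos θ = -5/13, sin θ = 12/13: (2, -1) → (2/13, 29/13); (4, 0) → (-20/13, 48/13); (-4, -1) → (32/13, -43/13); (2, 1) → (-22/13, 19/13)
T2 reflect across y = 0: (2/13, 29/13) → (2/13, -29/13); (-20/13, 48/13) → (-20/13, -48/13); (32/13, -43/13) → (32/13, 43/13); (-22/13, 19/13) → (-22/13, -19/13)
T3 reflect across x = 0: (2/13, -29/13) → (-2/13, -29/13); (-20/13, -48/13) → (20/13, -48/13); (32/13, 43/13) → (-32/13, 43/13); (-22/13, -19/13) → (22/13, -19/13)
T4 rotate counter-clockwise with cos θ = -8/17, sin θ = -15/17: (-2/13, -29/13) → (-419/221, 262/221); (20/13, -48/13) → (-880/221, 84/221); (-32/13, 43/13) → (53/13, 8/13); (22/13, -19/13) → (-461/221, -178/221)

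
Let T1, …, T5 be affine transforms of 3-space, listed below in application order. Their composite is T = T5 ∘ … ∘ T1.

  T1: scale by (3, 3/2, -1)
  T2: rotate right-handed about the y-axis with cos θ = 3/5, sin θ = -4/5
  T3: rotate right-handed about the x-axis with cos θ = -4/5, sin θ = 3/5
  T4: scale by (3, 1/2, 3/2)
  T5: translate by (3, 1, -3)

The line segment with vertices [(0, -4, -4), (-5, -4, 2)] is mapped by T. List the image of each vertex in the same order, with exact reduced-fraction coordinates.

image vertices: (-33/5, 67/25, -282/25), (-96/5, 184/25, 186/25)

T1 scale by (3, 3/2, -1): (0, -4, -4) → (0, -6, 4); (-5, -4, 2) → (-15, -6, -2)
T2 rotate right-handed about the y-axis with cos θ = 3/5, sin θ = -4/5: (0, -6, 4) → (-16/5, -6, 12/5); (-15, -6, -2) → (-37/5, -6, -66/5)
T3 rotate right-handed about the x-axis with cos θ = -4/5, sin θ = 3/5: (-16/5, -6, 12/5) → (-16/5, 84/25, -138/25); (-37/5, -6, -66/5) → (-37/5, 318/25, 174/25)
T4 scale by (3, 1/2, 3/2): (-16/5, 84/25, -138/25) → (-48/5, 42/25, -207/25); (-37/5, 318/25, 174/25) → (-111/5, 159/25, 261/25)
T5 translate by (3, 1, -3): (-48/5, 42/25, -207/25) → (-33/5, 67/25, -282/25); (-111/5, 159/25, 261/25) → (-96/5, 184/25, 186/25)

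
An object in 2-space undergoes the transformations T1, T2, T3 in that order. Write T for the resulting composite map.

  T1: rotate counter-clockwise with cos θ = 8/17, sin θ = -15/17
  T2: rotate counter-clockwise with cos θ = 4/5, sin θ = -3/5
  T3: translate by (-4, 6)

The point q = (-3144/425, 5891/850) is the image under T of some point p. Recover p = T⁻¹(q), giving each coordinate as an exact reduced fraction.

p = (-2/5, -7/2)

T1 = [8/17 15/17 0; -15/17 8/17 0; 0 0 1]
T2·T1 = [-13/85 84/85 0; -84/85 -13/85 0; 0 0 1]
T3·…·T1 = [-13/85 84/85 -4; -84/85 -13/85 6; 0 0 1]
det M = 1; M⁻¹ = [-13/85 -84/85 452/85; 84/85 -13/85 414/85; 0 0 1]
M⁻¹ · (-3144/425, 5891/850)ᵀ = (-2/5, -7/2)ᵀ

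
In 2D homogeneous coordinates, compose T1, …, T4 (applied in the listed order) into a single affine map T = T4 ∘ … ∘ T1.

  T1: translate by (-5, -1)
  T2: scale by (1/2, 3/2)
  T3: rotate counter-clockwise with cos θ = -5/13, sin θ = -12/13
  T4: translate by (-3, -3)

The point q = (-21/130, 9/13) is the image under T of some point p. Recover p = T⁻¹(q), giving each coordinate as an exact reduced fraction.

T1 = [1 0 -5; 0 1 -1; 0 0 1]
T2·T1 = [1/2 0 -5/2; 0 3/2 -3/2; 0 0 1]
T3·…·T1 = [-5/26 18/13 -11/26; -6/13 -15/26 75/26; 0 0 1]
T4·…·T1 = [-5/26 18/13 -89/26; -6/13 -15/26 -3/26; 0 0 1]
det M = 3/4; M⁻¹ = [-10/13 -24/13 -37/13; 8/13 -10/39 27/13; 0 0 1]
M⁻¹ · (-21/130, 9/13)ᵀ = (-4, 9/5)ᵀ

p = (-4, 9/5)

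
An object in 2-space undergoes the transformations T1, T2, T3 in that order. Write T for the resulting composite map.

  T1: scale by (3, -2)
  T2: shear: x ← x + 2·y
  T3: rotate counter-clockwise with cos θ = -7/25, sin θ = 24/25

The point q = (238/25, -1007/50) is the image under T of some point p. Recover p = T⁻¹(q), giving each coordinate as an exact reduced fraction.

T1 = [3 0 0; 0 -2 0; 0 0 1]
T2·T1 = [3 -4 0; 0 -2 0; 0 0 1]
T3·…·T1 = [-21/25 76/25 0; 72/25 -82/25 0; 0 0 1]
det M = -6; M⁻¹ = [41/75 38/75 0; 12/25 7/50 0; 0 0 1]
M⁻¹ · (238/25, -1007/50)ᵀ = (-5, 7/4)ᵀ

p = (-5, 7/4)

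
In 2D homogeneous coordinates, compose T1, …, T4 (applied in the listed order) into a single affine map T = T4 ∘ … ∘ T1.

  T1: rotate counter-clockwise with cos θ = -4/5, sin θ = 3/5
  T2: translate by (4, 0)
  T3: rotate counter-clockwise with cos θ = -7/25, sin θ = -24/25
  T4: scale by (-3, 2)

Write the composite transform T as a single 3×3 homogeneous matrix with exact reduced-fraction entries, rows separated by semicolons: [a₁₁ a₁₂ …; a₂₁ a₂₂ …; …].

T1 = [-4/5 -3/5 0; 3/5 -4/5 0; 0 0 1]
T2·T1 = [-4/5 -3/5 4; 3/5 -4/5 0; 0 0 1]
T3·…·T1 = [4/5 -3/5 -28/25; 3/5 4/5 -96/25; 0 0 1]
T4·…·T1 = [-12/5 9/5 84/25; 6/5 8/5 -192/25; 0 0 1]

T = [-12/5 9/5 84/25; 6/5 8/5 -192/25; 0 0 1]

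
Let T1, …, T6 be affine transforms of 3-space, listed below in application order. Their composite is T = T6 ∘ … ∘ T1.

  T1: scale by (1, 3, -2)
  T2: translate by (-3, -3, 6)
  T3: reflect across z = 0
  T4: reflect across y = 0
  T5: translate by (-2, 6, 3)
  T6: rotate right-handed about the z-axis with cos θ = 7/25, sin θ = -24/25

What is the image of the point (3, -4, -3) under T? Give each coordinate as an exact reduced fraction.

T1 scale by (1, 3, -2): (3, -4, -3) → (3, -12, 6)
T2 translate by (-3, -3, 6): (3, -12, 6) → (0, -15, 12)
T3 reflect across z = 0: (0, -15, 12) → (0, -15, -12)
T4 reflect across y = 0: (0, -15, -12) → (0, 15, -12)
T5 translate by (-2, 6, 3): (0, 15, -12) → (-2, 21, -9)
T6 rotate right-handed about the z-axis with cos θ = 7/25, sin θ = -24/25: (-2, 21, -9) → (98/5, 39/5, -9)

T(p) = (98/5, 39/5, -9)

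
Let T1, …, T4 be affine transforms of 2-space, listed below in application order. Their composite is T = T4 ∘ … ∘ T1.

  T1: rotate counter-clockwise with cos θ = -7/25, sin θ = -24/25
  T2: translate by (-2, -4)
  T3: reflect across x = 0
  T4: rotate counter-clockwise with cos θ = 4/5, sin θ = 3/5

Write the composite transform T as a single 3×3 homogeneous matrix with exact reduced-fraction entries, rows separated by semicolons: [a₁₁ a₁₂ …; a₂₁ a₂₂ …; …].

T = [4/5 -3/5 4; -3/5 -4/5 -2; 0 0 1]

T1 = [-7/25 24/25 0; -24/25 -7/25 0; 0 0 1]
T2·T1 = [-7/25 24/25 -2; -24/25 -7/25 -4; 0 0 1]
T3·…·T1 = [7/25 -24/25 2; -24/25 -7/25 -4; 0 0 1]
T4·…·T1 = [4/5 -3/5 4; -3/5 -4/5 -2; 0 0 1]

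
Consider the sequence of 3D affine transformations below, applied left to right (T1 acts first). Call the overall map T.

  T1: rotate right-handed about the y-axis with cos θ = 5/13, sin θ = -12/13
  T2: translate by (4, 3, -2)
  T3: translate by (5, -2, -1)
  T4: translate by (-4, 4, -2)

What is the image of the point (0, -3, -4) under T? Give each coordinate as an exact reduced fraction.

T(p) = (113/13, 2, -85/13)

T1 rotate right-handed about the y-axis with cos θ = 5/13, sin θ = -12/13: (0, -3, -4) → (48/13, -3, -20/13)
T2 translate by (4, 3, -2): (48/13, -3, -20/13) → (100/13, 0, -46/13)
T3 translate by (5, -2, -1): (100/13, 0, -46/13) → (165/13, -2, -59/13)
T4 translate by (-4, 4, -2): (165/13, -2, -59/13) → (113/13, 2, -85/13)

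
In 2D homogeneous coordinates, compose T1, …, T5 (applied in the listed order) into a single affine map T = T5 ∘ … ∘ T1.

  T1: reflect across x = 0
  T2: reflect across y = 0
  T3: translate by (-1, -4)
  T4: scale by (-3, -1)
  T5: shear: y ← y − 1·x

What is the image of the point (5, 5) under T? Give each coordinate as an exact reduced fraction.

T(p) = (18, -9)

T1 reflect across x = 0: (5, 5) → (-5, 5)
T2 reflect across y = 0: (-5, 5) → (-5, -5)
T3 translate by (-1, -4): (-5, -5) → (-6, -9)
T4 scale by (-3, -1): (-6, -9) → (18, 9)
T5 shear: y ← y − 1·x: (18, 9) → (18, -9)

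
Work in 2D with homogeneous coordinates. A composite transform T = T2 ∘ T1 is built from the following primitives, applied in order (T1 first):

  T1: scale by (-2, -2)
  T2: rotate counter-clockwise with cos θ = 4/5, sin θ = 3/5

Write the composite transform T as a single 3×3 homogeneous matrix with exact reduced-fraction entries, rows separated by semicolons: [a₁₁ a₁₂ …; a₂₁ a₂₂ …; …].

T = [-8/5 6/5 0; -6/5 -8/5 0; 0 0 1]

T1 = [-2 0 0; 0 -2 0; 0 0 1]
T2·T1 = [-8/5 6/5 0; -6/5 -8/5 0; 0 0 1]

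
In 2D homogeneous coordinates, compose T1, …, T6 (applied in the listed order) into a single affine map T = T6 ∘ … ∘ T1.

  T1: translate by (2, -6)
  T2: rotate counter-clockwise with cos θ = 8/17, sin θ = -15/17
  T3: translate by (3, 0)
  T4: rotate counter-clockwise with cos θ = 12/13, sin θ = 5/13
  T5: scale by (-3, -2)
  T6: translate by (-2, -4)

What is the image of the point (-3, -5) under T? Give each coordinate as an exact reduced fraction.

T(p) = (2855/221, 2088/221)

T1 translate by (2, -6): (-3, -5) → (-1, -11)
T2 rotate counter-clockwise with cos θ = 8/17, sin θ = -15/17: (-1, -11) → (-173/17, -73/17)
T3 translate by (3, 0): (-173/17, -73/17) → (-122/17, -73/17)
T4 rotate counter-clockwise with cos θ = 12/13, sin θ = 5/13: (-122/17, -73/17) → (-1099/221, -1486/221)
T5 scale by (-3, -2): (-1099/221, -1486/221) → (3297/221, 2972/221)
T6 translate by (-2, -4): (3297/221, 2972/221) → (2855/221, 2088/221)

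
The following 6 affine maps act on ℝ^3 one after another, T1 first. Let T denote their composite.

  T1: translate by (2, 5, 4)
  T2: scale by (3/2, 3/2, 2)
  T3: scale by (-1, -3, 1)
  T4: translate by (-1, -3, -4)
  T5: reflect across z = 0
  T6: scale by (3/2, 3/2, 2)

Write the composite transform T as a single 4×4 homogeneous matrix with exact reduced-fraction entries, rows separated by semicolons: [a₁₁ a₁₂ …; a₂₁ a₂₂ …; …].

T = [-9/4 0 0 -6; 0 -27/4 0 -153/4; 0 0 -4 -8; 0 0 0 1]

T1 = [1 0 0 2; 0 1 0 5; 0 0 1 4; 0 0 0 1]
T2·T1 = [3/2 0 0 3; 0 3/2 0 15/2; 0 0 2 8; 0 0 0 1]
T3·…·T1 = [-3/2 0 0 -3; 0 -9/2 0 -45/2; 0 0 2 8; 0 0 0 1]
T4·…·T1 = [-3/2 0 0 -4; 0 -9/2 0 -51/2; 0 0 2 4; 0 0 0 1]
T5·…·T1 = [-3/2 0 0 -4; 0 -9/2 0 -51/2; 0 0 -2 -4; 0 0 0 1]
T6·…·T1 = [-9/4 0 0 -6; 0 -27/4 0 -153/4; 0 0 -4 -8; 0 0 0 1]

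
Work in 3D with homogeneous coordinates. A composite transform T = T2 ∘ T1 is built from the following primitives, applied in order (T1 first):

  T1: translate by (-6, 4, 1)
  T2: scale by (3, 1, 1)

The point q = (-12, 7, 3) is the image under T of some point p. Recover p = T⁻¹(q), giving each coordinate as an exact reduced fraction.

T1 = [1 0 0 -6; 0 1 0 4; 0 0 1 1; 0 0 0 1]
T2·T1 = [3 0 0 -18; 0 1 0 4; 0 0 1 1; 0 0 0 1]
det M = 3; M⁻¹ = [1/3 0 0 6; 0 1 0 -4; 0 0 1 -1; 0 0 0 1]
M⁻¹ · (-12, 7, 3)ᵀ = (2, 3, 2)ᵀ

p = (2, 3, 2)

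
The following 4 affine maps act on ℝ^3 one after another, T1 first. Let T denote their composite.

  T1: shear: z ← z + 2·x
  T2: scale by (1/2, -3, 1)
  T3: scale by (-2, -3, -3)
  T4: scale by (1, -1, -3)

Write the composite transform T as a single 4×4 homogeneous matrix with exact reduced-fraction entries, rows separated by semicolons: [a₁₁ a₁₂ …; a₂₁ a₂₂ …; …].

T1 = [1 0 0 0; 0 1 0 0; 2 0 1 0; 0 0 0 1]
T2·T1 = [1/2 0 0 0; 0 -3 0 0; 2 0 1 0; 0 0 0 1]
T3·…·T1 = [-1 0 0 0; 0 9 0 0; -6 0 -3 0; 0 0 0 1]
T4·…·T1 = [-1 0 0 0; 0 -9 0 0; 18 0 9 0; 0 0 0 1]

T = [-1 0 0 0; 0 -9 0 0; 18 0 9 0; 0 0 0 1]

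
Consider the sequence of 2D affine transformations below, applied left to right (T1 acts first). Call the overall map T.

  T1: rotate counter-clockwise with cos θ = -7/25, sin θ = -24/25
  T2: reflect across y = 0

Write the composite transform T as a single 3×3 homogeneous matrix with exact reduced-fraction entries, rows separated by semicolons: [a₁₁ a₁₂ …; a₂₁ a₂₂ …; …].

T = [-7/25 24/25 0; 24/25 7/25 0; 0 0 1]

T1 = [-7/25 24/25 0; -24/25 -7/25 0; 0 0 1]
T2·T1 = [-7/25 24/25 0; 24/25 7/25 0; 0 0 1]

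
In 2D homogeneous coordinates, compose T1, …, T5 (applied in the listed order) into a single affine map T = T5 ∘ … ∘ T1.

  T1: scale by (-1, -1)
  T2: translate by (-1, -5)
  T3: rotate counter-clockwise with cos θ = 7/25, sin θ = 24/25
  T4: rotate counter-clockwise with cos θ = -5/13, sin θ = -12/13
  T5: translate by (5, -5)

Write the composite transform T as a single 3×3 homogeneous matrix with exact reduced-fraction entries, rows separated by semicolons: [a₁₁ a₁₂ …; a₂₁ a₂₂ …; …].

T = [-253/325 -204/325 352/325; 204/325 -253/325 -2686/325; 0 0 1]

T1 = [-1 0 0; 0 -1 0; 0 0 1]
T2·T1 = [-1 0 -1; 0 -1 -5; 0 0 1]
T3·…·T1 = [-7/25 24/25 113/25; -24/25 -7/25 -59/25; 0 0 1]
T4·…·T1 = [-253/325 -204/325 -1273/325; 204/325 -253/325 -1061/325; 0 0 1]
T5·…·T1 = [-253/325 -204/325 352/325; 204/325 -253/325 -2686/325; 0 0 1]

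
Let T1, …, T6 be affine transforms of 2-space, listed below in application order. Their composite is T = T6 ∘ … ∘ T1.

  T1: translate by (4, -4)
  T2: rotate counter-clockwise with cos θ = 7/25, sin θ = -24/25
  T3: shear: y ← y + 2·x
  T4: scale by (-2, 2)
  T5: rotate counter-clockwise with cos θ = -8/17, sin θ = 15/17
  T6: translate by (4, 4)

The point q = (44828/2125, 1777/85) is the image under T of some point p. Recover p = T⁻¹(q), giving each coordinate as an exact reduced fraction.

T1 = [1 0 4; 0 1 -4; 0 0 1]
T2·T1 = [7/25 24/25 -68/25; -24/25 7/25 -124/25; 0 0 1]
T3·…·T1 = [7/25 24/25 -68/25; -2/5 11/5 -52/5; 0 0 1]
T4·…·T1 = [-14/25 -48/25 136/25; -4/5 22/5 -104/5; 0 0 1]
T5·…·T1 = [412/425 -1266/425 6712/425; -2/17 -64/17 248/17; 0 0 1]
T6·…·T1 = [412/425 -1266/425 8412/425; -2/17 -64/17 316/17; 0 0 1]
det M = -4; M⁻¹ = [16/17 -633/850 -2034/425; -1/34 -103/425 2162/425; 0 0 1]
M⁻¹ · (44828/2125, 1777/85)ᵀ = (-1/2, -3/5)ᵀ

p = (-1/2, -3/5)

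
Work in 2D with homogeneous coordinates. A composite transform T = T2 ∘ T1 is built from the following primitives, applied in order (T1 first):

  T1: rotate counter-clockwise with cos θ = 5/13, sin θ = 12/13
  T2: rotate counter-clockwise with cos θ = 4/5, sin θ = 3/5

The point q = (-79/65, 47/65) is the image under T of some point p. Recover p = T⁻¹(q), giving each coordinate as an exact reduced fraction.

T1 = [5/13 -12/13 0; 12/13 5/13 0; 0 0 1]
T2·T1 = [-16/65 -63/65 0; 63/65 -16/65 0; 0 0 1]
det M = 1; M⁻¹ = [-16/65 63/65 0; -63/65 -16/65 0; 0 0 1]
M⁻¹ · (-79/65, 47/65)ᵀ = (1, 1)ᵀ

p = (1, 1)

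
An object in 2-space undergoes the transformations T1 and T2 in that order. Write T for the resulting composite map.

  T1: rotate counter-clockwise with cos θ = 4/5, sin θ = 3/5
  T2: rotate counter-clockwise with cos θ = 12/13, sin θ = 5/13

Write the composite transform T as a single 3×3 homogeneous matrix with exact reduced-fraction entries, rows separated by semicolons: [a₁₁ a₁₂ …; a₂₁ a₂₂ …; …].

T = [33/65 -56/65 0; 56/65 33/65 0; 0 0 1]

T1 = [4/5 -3/5 0; 3/5 4/5 0; 0 0 1]
T2·T1 = [33/65 -56/65 0; 56/65 33/65 0; 0 0 1]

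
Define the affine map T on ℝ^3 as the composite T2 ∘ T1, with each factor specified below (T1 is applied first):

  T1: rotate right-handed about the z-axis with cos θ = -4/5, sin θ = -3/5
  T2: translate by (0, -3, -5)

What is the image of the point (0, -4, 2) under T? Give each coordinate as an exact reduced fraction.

T1 rotate right-handed about the z-axis with cos θ = -4/5, sin θ = -3/5: (0, -4, 2) → (-12/5, 16/5, 2)
T2 translate by (0, -3, -5): (-12/5, 16/5, 2) → (-12/5, 1/5, -3)

T(p) = (-12/5, 1/5, -3)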